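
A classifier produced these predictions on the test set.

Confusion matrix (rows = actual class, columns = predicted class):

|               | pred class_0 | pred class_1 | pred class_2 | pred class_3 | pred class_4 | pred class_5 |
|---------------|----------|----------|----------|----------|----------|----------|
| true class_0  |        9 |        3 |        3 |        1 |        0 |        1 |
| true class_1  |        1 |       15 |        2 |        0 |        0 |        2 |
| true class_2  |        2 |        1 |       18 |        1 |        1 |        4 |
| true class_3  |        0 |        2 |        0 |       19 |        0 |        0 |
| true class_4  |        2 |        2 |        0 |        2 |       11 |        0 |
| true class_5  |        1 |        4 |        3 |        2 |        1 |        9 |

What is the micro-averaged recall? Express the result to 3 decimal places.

Micro-averaging pools counts across classes: ΣTP=81, ΣFP=41, ΣFN=41.
Micro-recall = TP/(TP+FN) on pooled counts = 0.664 (equals overall accuracy in single-label multiclass).

0.664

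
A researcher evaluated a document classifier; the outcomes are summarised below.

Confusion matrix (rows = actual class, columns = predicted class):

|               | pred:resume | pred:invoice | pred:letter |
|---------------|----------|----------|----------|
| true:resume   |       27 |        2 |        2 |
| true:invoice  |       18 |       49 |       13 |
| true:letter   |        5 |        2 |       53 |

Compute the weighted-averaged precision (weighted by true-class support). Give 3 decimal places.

Per-class precision (TP/(TP+FP)):
  resume: TP=27, FP=18+5=23 → 27/50 = 0.5400
  invoice: TP=49, FP=2+2=4 → 49/53 = 0.9245
  letter: TP=53, FP=2+13=15 → 53/68 = 0.7794
Weighted-precision = Σ (supportᵢ/N)·precisionᵢ with N=171: (31/171)·0.5400 + (80/171)·0.9245 + (60/171)·0.7794 = 0.804

0.804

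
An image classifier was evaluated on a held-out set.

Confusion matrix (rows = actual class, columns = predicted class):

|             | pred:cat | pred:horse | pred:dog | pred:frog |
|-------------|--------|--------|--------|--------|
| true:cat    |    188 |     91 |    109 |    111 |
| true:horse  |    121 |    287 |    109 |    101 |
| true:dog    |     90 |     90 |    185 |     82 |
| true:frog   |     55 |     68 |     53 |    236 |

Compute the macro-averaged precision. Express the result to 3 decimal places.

Per-class precision (TP/(TP+FP)):
  cat: TP=188, FP=121+90+55=266 → 188/454 = 0.4141
  horse: TP=287, FP=91+90+68=249 → 287/536 = 0.5354
  dog: TP=185, FP=109+109+53=271 → 185/456 = 0.4057
  frog: TP=236, FP=111+101+82=294 → 236/530 = 0.4453
Macro-precision = mean = (0.4141 + 0.5354 + 0.4057 + 0.4453) / 4 = 0.450

0.450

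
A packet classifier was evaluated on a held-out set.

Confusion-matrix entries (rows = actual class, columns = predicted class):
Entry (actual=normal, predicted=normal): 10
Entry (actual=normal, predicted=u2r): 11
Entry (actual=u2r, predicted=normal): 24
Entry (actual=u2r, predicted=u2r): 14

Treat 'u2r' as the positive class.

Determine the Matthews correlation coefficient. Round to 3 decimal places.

MCC = (TP·TN − FP·FN) / √((TP+FP)(TP+FN)(TN+FP)(TN+FN))
Numerator = 14·10 − 11·24 = -124
Denominator = √(25·38·21·34) = √678300 = 823.5897
MCC = -124 / 823.5897 = -0.151

-0.151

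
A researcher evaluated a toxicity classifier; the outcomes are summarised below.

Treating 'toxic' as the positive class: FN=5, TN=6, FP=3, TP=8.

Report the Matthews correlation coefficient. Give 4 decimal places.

MCC = (TP·TN − FP·FN) / √((TP+FP)(TP+FN)(TN+FP)(TN+FN))
Numerator = 8·6 − 3·5 = 33
Denominator = √(11·13·9·11) = √14157 = 118.9832
MCC = 33 / 118.9832 = 0.2774

0.2774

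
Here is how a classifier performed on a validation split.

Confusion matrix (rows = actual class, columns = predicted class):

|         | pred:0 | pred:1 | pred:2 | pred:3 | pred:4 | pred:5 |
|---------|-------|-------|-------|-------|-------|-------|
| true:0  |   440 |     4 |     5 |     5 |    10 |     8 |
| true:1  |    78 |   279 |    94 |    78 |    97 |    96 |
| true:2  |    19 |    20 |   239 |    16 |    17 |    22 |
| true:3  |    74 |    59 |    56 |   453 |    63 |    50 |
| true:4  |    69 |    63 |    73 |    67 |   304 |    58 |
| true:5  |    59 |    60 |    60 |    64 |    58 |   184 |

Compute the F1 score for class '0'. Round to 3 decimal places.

Take TP from the diagonal, FP from the rest of the '0' prediction marginal, FN from the rest of the '0' actual marginal.
F1 score = 2·TP/(2·TP+FP+FN).
0: TP=440, FP=78+19+74+69+59=299, FN=4+5+5+10+8=32 → 880/1211 = 0.7267

0.727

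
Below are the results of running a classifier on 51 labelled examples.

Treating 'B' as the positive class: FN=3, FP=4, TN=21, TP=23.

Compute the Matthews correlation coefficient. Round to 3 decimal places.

0.726

MCC = (TP·TN − FP·FN) / √((TP+FP)(TP+FN)(TN+FP)(TN+FN))
Numerator = 23·21 − 4·3 = 471
Denominator = √(27·26·25·24) = √421200 = 648.9992
MCC = 471 / 648.9992 = 0.726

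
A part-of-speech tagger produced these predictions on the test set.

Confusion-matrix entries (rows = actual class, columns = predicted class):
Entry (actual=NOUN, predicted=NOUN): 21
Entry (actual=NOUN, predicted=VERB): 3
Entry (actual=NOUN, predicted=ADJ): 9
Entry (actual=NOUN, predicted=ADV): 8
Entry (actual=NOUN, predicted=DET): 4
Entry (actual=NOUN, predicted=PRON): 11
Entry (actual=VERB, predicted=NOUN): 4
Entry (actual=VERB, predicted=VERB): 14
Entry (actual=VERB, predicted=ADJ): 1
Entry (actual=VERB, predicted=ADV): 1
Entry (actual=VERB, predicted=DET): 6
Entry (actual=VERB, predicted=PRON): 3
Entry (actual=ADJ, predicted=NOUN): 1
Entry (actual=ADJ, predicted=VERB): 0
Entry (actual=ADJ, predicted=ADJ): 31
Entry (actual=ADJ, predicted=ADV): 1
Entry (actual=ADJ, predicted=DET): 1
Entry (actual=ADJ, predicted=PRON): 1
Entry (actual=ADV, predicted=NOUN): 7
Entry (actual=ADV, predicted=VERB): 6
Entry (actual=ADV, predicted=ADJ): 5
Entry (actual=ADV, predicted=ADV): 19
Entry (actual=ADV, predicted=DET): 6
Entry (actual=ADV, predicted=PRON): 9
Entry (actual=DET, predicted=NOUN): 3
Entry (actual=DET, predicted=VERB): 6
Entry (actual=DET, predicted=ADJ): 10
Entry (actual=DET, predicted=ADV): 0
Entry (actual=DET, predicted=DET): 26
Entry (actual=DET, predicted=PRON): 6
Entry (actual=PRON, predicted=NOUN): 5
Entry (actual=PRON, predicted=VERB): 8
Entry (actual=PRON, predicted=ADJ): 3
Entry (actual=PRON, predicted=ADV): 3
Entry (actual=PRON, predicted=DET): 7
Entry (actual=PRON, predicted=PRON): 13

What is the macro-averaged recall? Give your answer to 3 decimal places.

0.492

Per-class recall (TP/(TP+FN)):
  NOUN: TP=21, FN=3+9+8+4+11=35 → 21/56 = 0.3750
  VERB: TP=14, FN=4+1+1+6+3=15 → 14/29 = 0.4828
  ADJ: TP=31, FN=1+0+1+1+1=4 → 31/35 = 0.8857
  ADV: TP=19, FN=7+6+5+6+9=33 → 19/52 = 0.3654
  DET: TP=26, FN=3+6+10+0+6=25 → 26/51 = 0.5098
  PRON: TP=13, FN=5+8+3+3+7=26 → 13/39 = 0.3333
Macro-recall = mean = (0.3750 + 0.4828 + 0.8857 + 0.3654 + 0.5098 + 0.3333) / 6 = 0.492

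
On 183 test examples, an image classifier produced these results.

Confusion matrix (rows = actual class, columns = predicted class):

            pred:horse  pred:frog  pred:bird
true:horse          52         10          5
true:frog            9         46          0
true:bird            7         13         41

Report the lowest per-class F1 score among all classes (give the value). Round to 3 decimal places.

0.742

Per-class F1 score (2·TP/(2·TP+FP+FN)):
  horse: TP=52, FP=9+7=16, FN=10+5=15 → 104/135 = 0.7704
  frog: TP=46, FP=10+13=23, FN=9+0=9 → 92/124 = 0.7419
  bird: TP=41, FP=5+0=5, FN=7+13=20 → 82/107 = 0.7664
Lowest is class 'frog' with F1 score = 0.742.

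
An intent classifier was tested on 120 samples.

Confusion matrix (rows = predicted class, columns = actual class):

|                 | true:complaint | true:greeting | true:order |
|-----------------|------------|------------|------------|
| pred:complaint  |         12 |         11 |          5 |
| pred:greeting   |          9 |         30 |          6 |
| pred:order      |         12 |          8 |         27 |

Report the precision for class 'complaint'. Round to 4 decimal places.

0.4286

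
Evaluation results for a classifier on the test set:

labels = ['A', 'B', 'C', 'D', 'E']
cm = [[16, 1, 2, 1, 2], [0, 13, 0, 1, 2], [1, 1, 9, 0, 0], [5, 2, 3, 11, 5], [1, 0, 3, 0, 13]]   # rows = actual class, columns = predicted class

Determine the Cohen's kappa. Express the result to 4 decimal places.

0.5933

Observed agreement pₒ = trace/N = 62/92 = 0.67391
Expected agreement pₑ = Σ (rowᵢ·colᵢ)/N² = (22·23 + 16·17 + 11·17 + 26·13 + 17·22)/92² = 0.19813
κ = (pₒ − pₑ)/(1 − pₑ) = (0.67391 − 0.19813)/(1 − 0.19813) = 0.5933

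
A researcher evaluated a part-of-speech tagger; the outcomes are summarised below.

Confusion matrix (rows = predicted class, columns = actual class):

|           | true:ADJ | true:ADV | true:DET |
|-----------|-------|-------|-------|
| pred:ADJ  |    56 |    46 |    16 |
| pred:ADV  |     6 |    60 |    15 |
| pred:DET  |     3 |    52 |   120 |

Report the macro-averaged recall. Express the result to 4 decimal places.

0.6787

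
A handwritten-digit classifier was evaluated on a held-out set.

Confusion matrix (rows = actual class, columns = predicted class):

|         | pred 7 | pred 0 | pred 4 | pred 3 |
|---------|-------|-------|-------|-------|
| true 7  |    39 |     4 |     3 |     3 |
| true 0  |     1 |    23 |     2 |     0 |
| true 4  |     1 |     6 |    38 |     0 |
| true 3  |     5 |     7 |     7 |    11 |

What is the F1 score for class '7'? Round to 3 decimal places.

0.821

Take TP from the diagonal, FP from the rest of the '7' prediction marginal, FN from the rest of the '7' actual marginal.
F1 score = 2·TP/(2·TP+FP+FN).
7: TP=39, FP=1+1+5=7, FN=4+3+3=10 → 78/95 = 0.8211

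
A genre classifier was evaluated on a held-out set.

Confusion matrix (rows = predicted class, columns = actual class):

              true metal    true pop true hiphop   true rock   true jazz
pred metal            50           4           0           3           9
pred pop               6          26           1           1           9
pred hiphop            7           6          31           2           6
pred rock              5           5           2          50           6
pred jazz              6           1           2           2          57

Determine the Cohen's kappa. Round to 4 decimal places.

0.6468

Observed agreement pₒ = trace/N = 214/297 = 0.72054
Expected agreement pₑ = Σ (rowᵢ·colᵢ)/N² = (74·66 + 42·43 + 36·52 + 58·68 + 87·68)/297² = 0.20884
κ = (pₒ − pₑ)/(1 − pₑ) = (0.72054 − 0.20884)/(1 − 0.20884) = 0.6468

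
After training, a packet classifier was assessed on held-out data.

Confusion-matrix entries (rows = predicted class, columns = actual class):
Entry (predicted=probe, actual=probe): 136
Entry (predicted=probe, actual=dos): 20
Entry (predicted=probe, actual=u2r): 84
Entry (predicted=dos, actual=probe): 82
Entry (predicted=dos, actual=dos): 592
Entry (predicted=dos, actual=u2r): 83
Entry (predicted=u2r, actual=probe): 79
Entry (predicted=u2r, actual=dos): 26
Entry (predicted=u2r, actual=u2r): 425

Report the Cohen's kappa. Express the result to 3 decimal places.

0.610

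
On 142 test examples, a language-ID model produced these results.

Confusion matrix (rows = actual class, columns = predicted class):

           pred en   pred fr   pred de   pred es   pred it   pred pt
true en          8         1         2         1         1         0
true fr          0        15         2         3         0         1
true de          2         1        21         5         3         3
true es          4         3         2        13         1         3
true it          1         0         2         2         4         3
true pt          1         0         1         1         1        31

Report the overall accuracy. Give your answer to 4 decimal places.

0.6479

Accuracy = trace / total = (8+15+21+13+4+31=92) / 142 = 92/142 = 0.6479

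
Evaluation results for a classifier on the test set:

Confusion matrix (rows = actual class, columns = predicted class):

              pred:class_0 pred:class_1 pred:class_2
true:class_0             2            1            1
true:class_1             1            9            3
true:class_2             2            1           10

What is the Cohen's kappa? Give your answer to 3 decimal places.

0.514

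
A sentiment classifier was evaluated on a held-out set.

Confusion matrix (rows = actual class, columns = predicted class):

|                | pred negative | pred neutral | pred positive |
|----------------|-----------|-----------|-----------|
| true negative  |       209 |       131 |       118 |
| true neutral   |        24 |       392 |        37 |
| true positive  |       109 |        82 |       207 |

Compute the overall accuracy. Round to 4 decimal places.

Accuracy = trace / total = (209+392+207=808) / 1309 = 808/1309 = 0.6173

0.6173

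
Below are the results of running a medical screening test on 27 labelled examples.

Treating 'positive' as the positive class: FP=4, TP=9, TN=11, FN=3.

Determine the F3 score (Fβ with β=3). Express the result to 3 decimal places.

Fβ = (1+β²)·TP / ((1+β²)·TP + β²·FN + FP), with β²=9
= 10·9 / (10·9 + 9·3 + 4) = 0.744

0.744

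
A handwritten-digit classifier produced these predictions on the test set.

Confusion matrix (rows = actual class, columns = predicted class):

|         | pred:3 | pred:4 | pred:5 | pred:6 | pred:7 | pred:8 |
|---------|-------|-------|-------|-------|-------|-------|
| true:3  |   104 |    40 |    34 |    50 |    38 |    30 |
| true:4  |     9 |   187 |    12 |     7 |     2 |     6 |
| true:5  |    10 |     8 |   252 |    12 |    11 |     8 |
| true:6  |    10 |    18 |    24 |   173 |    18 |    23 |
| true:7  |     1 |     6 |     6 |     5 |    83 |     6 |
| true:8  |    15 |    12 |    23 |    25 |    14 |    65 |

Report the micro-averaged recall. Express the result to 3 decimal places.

0.641

Micro-averaging pools counts across classes: ΣTP=864, ΣFP=483, ΣFN=483.
Micro-recall = TP/(TP+FN) on pooled counts = 0.641 (equals overall accuracy in single-label multiclass).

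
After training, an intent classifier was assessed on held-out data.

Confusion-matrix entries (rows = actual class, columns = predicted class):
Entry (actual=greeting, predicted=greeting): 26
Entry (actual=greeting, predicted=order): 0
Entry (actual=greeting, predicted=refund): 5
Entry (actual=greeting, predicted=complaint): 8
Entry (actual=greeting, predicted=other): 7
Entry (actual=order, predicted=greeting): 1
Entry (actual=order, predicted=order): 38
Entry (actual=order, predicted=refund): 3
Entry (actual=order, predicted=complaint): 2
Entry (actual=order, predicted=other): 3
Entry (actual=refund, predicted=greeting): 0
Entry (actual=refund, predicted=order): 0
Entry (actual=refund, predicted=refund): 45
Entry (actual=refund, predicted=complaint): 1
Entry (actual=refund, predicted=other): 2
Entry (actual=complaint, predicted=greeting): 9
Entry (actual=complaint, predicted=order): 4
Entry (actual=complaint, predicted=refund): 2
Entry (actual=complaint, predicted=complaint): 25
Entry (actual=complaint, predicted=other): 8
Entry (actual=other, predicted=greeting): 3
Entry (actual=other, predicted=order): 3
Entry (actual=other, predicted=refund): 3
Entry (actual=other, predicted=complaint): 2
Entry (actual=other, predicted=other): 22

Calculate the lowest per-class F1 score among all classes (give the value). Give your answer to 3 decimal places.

Per-class F1 score (2·TP/(2·TP+FP+FN)):
  greeting: TP=26, FP=1+0+9+3=13, FN=0+5+8+7=20 → 52/85 = 0.6118
  order: TP=38, FP=0+0+4+3=7, FN=1+3+2+3=9 → 76/92 = 0.8261
  refund: TP=45, FP=5+3+2+3=13, FN=0+0+1+2=3 → 90/106 = 0.8491
  complaint: TP=25, FP=8+2+1+2=13, FN=9+4+2+8=23 → 50/86 = 0.5814
  other: TP=22, FP=7+3+2+8=20, FN=3+3+3+2=11 → 44/75 = 0.5867
Lowest is class 'complaint' with F1 score = 0.581.

0.581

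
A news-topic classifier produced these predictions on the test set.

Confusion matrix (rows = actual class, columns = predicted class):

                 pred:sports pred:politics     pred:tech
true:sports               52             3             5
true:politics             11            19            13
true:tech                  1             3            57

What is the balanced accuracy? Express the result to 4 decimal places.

0.7477

Balanced accuracy = mean of per-class recall.
  sports: recall = 52/60 = 0.86667
  politics: recall = 19/43 = 0.44186
  tech: recall = 57/61 = 0.93443
Mean = (0.86667 + 0.44186 + 0.93443) / 3 = 0.7477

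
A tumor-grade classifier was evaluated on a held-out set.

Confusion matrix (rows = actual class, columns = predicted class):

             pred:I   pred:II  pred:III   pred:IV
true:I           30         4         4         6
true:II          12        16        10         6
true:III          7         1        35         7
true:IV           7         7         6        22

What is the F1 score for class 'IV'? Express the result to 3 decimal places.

0.530

Take TP from the diagonal, FP from the rest of the 'IV' prediction marginal, FN from the rest of the 'IV' actual marginal.
F1 score = 2·TP/(2·TP+FP+FN).
IV: TP=22, FP=6+6+7=19, FN=7+7+6=20 → 44/83 = 0.5301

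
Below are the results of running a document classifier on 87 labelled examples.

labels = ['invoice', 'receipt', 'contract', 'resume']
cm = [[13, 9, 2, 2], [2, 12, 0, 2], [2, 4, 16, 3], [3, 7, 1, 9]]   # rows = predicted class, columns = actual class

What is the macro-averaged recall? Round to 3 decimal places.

Per-class recall (TP/(TP+FN)):
  invoice: TP=13, FN=2+2+3=7 → 13/20 = 0.6500
  receipt: TP=12, FN=9+4+7=20 → 12/32 = 0.3750
  contract: TP=16, FN=2+0+1=3 → 16/19 = 0.8421
  resume: TP=9, FN=2+2+3=7 → 9/16 = 0.5625
Macro-recall = mean = (0.6500 + 0.3750 + 0.8421 + 0.5625) / 4 = 0.607

0.607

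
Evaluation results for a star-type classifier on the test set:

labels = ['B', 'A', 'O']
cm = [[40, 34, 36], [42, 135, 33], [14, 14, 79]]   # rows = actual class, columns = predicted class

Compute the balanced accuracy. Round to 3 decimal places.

Balanced accuracy = mean of per-class recall.
  B: recall = 40/110 = 0.3636
  A: recall = 135/210 = 0.6429
  O: recall = 79/107 = 0.7383
Mean = (0.3636 + 0.6429 + 0.7383) / 3 = 0.582

0.582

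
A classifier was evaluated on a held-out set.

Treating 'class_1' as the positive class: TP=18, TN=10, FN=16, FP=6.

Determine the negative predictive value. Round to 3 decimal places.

0.385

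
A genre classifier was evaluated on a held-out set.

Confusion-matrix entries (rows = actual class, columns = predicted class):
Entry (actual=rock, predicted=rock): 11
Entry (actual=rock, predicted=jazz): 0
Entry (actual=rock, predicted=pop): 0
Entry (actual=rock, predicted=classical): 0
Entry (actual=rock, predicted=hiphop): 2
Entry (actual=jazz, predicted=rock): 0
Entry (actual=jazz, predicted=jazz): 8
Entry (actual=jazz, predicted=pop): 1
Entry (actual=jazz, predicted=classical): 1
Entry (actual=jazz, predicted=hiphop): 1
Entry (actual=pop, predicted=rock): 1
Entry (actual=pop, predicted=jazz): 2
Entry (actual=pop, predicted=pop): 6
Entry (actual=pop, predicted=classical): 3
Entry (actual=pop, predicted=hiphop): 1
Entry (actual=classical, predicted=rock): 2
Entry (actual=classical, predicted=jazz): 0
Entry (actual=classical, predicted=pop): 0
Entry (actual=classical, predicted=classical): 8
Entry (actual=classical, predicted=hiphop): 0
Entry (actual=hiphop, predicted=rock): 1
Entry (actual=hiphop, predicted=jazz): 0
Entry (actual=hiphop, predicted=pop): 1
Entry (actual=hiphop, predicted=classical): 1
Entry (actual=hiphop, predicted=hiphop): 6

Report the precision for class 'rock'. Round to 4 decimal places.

0.7333

Take TP from the diagonal, FP from the rest of the 'rock' prediction marginal, FN from the rest of the 'rock' actual marginal.
precision = TP/(TP+FP).
rock: TP=11, FP=0+1+2+1=4 → 11/15 = 0.73333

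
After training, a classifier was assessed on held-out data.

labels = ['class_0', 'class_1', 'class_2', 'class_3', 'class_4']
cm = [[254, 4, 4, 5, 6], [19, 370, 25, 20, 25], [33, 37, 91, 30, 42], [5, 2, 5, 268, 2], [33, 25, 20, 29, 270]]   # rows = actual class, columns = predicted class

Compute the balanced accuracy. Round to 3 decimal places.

0.759

Balanced accuracy = mean of per-class recall.
  class_0: recall = 254/273 = 0.9304
  class_1: recall = 370/459 = 0.8061
  class_2: recall = 91/233 = 0.3906
  class_3: recall = 268/282 = 0.9504
  class_4: recall = 270/377 = 0.7162
Mean = (0.9304 + 0.8061 + 0.3906 + 0.9504 + 0.7162) / 5 = 0.759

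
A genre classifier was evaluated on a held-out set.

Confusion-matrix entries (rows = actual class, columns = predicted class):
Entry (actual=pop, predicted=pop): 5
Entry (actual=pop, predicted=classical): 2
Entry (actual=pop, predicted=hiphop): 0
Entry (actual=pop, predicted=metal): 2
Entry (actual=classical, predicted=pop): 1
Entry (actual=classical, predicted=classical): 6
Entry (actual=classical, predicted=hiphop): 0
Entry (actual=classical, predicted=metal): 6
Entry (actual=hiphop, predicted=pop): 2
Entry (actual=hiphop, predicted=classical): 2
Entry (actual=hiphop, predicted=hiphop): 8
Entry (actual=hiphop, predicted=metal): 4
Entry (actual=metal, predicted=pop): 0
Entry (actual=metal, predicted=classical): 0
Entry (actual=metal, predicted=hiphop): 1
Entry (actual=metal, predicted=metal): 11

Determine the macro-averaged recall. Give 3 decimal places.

0.608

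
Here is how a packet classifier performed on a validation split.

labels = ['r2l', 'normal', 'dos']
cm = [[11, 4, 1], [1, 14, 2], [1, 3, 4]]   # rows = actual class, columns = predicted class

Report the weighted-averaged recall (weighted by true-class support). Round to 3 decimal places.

Per-class recall (TP/(TP+FN)):
  r2l: TP=11, FN=4+1=5 → 11/16 = 0.6875
  normal: TP=14, FN=1+2=3 → 14/17 = 0.8235
  dos: TP=4, FN=1+3=4 → 4/8 = 0.5000
Weighted-recall = Σ (supportᵢ/N)·recallᵢ with N=41: (16/41)·0.6875 + (17/41)·0.8235 + (8/41)·0.5000 = 0.707

0.707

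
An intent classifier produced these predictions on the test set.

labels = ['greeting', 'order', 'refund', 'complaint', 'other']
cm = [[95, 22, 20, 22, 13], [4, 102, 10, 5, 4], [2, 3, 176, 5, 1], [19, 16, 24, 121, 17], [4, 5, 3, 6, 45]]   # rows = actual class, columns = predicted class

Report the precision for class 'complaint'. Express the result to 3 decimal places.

precision = TP/(TP+FP).
complaint: TP=121, FP=22+5+5+6=38 → 121/159 = 0.7610

0.761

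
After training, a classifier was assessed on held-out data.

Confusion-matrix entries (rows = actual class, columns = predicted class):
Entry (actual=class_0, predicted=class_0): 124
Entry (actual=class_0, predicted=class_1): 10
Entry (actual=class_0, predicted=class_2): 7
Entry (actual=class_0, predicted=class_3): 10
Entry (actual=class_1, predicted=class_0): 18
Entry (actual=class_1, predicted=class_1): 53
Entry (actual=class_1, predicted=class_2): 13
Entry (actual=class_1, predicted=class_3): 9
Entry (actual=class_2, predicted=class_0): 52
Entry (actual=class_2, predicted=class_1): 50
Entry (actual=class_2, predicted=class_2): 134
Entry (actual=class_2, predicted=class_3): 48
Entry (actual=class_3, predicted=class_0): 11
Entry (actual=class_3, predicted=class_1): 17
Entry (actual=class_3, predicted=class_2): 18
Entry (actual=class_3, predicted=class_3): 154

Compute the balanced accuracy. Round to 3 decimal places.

0.658

Balanced accuracy = mean of per-class recall.
  class_0: recall = 124/151 = 0.8212
  class_1: recall = 53/93 = 0.5699
  class_2: recall = 134/284 = 0.4718
  class_3: recall = 154/200 = 0.7700
Mean = (0.8212 + 0.5699 + 0.4718 + 0.7700) / 4 = 0.658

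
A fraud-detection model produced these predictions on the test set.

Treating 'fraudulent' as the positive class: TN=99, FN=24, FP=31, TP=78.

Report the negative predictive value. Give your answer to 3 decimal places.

NPV = TN/(TN+FN) = 99/(99+24) = 0.805

0.805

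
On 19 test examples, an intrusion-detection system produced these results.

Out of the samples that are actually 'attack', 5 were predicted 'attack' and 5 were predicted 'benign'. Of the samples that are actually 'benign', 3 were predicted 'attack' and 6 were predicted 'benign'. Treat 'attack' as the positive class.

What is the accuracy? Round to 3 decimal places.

Accuracy = (TP+TN)/N = (5+6)/19 = 0.579

0.579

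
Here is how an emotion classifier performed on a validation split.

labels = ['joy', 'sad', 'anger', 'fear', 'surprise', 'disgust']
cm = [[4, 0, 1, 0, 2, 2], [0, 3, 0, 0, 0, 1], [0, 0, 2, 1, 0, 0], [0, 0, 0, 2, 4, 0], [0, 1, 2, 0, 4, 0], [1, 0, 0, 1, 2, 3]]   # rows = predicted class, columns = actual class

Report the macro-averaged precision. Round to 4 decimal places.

Per-class precision (TP/(TP+FP)):
  joy: TP=4, FP=0+1+0+2+2=5 → 4/9 = 0.44444
  sad: TP=3, FP=0+0+0+0+1=1 → 3/4 = 0.75000
  anger: TP=2, FP=0+0+1+0+0=1 → 2/3 = 0.66667
  fear: TP=2, FP=0+0+0+4+0=4 → 2/6 = 0.33333
  surprise: TP=4, FP=0+1+2+0+0=3 → 4/7 = 0.57143
  disgust: TP=3, FP=1+0+0+1+2=4 → 3/7 = 0.42857
Macro-precision = mean = (0.44444 + 0.75000 + 0.66667 + 0.33333 + 0.57143 + 0.42857) / 6 = 0.5324

0.5324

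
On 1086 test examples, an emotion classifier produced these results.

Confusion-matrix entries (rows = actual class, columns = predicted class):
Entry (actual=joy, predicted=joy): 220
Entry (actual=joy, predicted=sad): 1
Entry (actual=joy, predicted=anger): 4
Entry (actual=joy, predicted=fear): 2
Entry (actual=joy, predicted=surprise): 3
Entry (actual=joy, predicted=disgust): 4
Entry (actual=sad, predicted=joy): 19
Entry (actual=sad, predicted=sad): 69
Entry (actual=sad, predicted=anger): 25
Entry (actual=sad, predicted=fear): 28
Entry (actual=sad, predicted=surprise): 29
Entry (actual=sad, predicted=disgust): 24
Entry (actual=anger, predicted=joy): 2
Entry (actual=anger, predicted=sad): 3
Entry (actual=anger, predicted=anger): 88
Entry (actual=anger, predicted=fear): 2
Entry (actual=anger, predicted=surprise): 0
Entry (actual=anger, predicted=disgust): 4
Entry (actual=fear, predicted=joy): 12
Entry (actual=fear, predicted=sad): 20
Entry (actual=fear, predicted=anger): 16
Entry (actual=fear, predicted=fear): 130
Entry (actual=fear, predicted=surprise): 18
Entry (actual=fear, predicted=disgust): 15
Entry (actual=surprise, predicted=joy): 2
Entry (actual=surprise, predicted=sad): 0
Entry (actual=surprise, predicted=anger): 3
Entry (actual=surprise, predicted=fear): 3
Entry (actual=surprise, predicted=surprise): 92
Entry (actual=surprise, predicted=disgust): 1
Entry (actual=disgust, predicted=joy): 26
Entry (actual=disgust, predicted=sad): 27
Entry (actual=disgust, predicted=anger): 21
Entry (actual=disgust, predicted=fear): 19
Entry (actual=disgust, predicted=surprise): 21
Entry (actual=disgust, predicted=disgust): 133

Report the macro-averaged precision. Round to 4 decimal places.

0.6540

Per-class precision (TP/(TP+FP)):
  joy: TP=220, FP=19+2+12+2+26=61 → 220/281 = 0.78292
  sad: TP=69, FP=1+3+20+0+27=51 → 69/120 = 0.57500
  anger: TP=88, FP=4+25+16+3+21=69 → 88/157 = 0.56051
  fear: TP=130, FP=2+28+2+3+19=54 → 130/184 = 0.70652
  surprise: TP=92, FP=3+29+0+18+21=71 → 92/163 = 0.56442
  disgust: TP=133, FP=4+24+4+15+1=48 → 133/181 = 0.73481
Macro-precision = mean = (0.78292 + 0.57500 + 0.56051 + 0.70652 + 0.56442 + 0.73481) / 6 = 0.6540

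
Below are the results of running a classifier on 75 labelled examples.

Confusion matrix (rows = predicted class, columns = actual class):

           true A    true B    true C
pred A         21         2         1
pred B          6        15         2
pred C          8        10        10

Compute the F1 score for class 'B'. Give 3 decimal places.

Treat 'B' as positive and all other classes as negative.
F1 score = 2·TP/(2·TP+FP+FN).
B: TP=15, FP=6+2=8, FN=2+10=12 → 30/50 = 0.6000

0.600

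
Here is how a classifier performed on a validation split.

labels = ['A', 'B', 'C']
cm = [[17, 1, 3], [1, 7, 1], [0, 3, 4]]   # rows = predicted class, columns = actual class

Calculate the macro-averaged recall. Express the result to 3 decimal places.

Per-class recall (TP/(TP+FN)):
  A: TP=17, FN=1+0=1 → 17/18 = 0.9444
  B: TP=7, FN=1+3=4 → 7/11 = 0.6364
  C: TP=4, FN=3+1=4 → 4/8 = 0.5000
Macro-recall = mean = (0.9444 + 0.6364 + 0.5000) / 3 = 0.694

0.694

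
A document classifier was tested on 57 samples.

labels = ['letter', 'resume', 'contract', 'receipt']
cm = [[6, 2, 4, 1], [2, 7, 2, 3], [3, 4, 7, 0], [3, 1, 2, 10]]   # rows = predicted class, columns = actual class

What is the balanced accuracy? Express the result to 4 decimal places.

Balanced accuracy = mean of per-class recall.
  letter: recall = 6/14 = 0.42857
  resume: recall = 7/14 = 0.50000
  contract: recall = 7/15 = 0.46667
  receipt: recall = 10/14 = 0.71429
Mean = (0.42857 + 0.50000 + 0.46667 + 0.71429) / 4 = 0.5274

0.5274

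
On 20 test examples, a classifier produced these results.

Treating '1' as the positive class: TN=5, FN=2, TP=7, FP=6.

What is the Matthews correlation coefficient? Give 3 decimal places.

MCC = (TP·TN − FP·FN) / √((TP+FP)(TP+FN)(TN+FP)(TN+FN))
Numerator = 7·5 − 6·2 = 23
Denominator = √(13·9·11·7) = √9009 = 94.9158
MCC = 23 / 94.9158 = 0.242

0.242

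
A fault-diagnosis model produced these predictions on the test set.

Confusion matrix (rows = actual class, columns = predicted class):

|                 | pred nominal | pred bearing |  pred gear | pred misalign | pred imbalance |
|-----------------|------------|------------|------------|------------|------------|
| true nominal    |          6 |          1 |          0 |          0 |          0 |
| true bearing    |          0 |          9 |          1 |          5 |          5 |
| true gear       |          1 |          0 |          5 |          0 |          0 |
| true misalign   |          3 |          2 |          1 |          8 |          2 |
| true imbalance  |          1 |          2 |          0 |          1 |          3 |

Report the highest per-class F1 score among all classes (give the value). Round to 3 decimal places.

Per-class F1 score (2·TP/(2·TP+FP+FN)):
  nominal: TP=6, FP=0+1+3+1=5, FN=1+0+0+0=1 → 12/18 = 0.6667
  bearing: TP=9, FP=1+0+2+2=5, FN=0+1+5+5=11 → 18/34 = 0.5294
  gear: TP=5, FP=0+1+1+0=2, FN=1+0+0+0=1 → 10/13 = 0.7692
  misalign: TP=8, FP=0+5+0+1=6, FN=3+2+1+2=8 → 16/30 = 0.5333
  imbalance: TP=3, FP=0+5+0+2=7, FN=1+2+0+1=4 → 6/17 = 0.3529
Highest is class 'gear' with F1 score = 0.769.

0.769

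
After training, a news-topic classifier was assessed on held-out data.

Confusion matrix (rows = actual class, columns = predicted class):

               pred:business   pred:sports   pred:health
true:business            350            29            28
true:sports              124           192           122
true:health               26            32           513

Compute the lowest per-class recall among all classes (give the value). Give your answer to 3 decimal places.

0.438

Per-class recall (TP/(TP+FN)):
  business: TP=350, FN=29+28=57 → 350/407 = 0.8600
  sports: TP=192, FN=124+122=246 → 192/438 = 0.4384
  health: TP=513, FN=26+32=58 → 513/571 = 0.8984
Lowest is class 'sports' with recall = 0.438.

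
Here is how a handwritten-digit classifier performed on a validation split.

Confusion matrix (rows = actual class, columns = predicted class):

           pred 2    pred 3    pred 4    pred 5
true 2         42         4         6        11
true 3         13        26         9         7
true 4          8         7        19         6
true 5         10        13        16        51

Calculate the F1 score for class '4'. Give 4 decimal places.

Treat '4' as positive and all other classes as negative.
F1 score = 2·TP/(2·TP+FP+FN).
4: TP=19, FP=6+9+16=31, FN=8+7+6=21 → 38/90 = 0.42222

0.4222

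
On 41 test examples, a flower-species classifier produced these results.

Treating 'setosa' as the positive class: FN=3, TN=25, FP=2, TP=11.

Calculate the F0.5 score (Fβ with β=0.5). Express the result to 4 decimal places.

0.8333

Fβ = (1+β²)·TP / ((1+β²)·TP + β²·FN + FP), with β²=1/4
= 1.25·11 / (1.25·11 + 0.25·3 + 2) = 0.8333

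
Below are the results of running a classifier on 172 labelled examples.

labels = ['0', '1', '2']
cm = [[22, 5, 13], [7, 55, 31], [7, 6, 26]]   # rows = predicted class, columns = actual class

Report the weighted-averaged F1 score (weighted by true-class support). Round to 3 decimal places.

Per-class F1 score (2·TP/(2·TP+FP+FN)):
  0: TP=22, FP=5+13=18, FN=7+7=14 → 44/76 = 0.5789
  1: TP=55, FP=7+31=38, FN=5+6=11 → 110/159 = 0.6918
  2: TP=26, FP=7+6=13, FN=13+31=44 → 52/109 = 0.4771
Weighted-F1 score = Σ (supportᵢ/N)·F1 scoreᵢ with N=172: (36/172)·0.5789 + (66/172)·0.6918 + (70/172)·0.4771 = 0.581

0.581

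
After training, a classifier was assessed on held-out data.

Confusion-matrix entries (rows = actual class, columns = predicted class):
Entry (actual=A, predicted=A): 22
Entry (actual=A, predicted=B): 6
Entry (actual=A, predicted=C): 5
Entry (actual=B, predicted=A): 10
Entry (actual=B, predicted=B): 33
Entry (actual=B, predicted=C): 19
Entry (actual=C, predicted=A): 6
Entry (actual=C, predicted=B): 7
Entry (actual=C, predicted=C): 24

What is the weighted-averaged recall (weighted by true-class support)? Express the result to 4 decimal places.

Per-class recall (TP/(TP+FN)):
  A: TP=22, FN=6+5=11 → 22/33 = 0.66667
  B: TP=33, FN=10+19=29 → 33/62 = 0.53226
  C: TP=24, FN=6+7=13 → 24/37 = 0.64865
Weighted-recall = Σ (supportᵢ/N)·recallᵢ with N=132: (33/132)·0.66667 + (62/132)·0.53226 + (37/132)·0.64865 = 0.5985

0.5985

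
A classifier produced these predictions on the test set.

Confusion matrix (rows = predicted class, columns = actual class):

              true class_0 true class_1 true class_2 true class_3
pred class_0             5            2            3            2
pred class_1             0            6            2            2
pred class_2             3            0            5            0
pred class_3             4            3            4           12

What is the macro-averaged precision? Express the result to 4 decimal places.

0.5409

Per-class precision (TP/(TP+FP)):
  class_0: TP=5, FP=2+3+2=7 → 5/12 = 0.41667
  class_1: TP=6, FP=0+2+2=4 → 6/10 = 0.60000
  class_2: TP=5, FP=3+0+0=3 → 5/8 = 0.62500
  class_3: TP=12, FP=4+3+4=11 → 12/23 = 0.52174
Macro-precision = mean = (0.41667 + 0.60000 + 0.62500 + 0.52174) / 4 = 0.5409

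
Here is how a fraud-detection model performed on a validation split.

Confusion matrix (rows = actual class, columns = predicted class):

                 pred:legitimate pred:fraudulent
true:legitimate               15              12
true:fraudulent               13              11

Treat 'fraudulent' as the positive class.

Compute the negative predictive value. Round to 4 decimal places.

NPV = TN/(TN+FN) = 15/(15+13) = 0.5357

0.5357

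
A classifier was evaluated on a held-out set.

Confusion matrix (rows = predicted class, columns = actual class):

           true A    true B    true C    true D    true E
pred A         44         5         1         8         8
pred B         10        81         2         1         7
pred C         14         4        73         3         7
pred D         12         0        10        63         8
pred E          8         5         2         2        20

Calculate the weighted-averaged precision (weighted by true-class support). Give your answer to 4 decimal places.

0.6976

Per-class precision (TP/(TP+FP)):
  A: TP=44, FP=5+1+8+8=22 → 44/66 = 0.66667
  B: TP=81, FP=10+2+1+7=20 → 81/101 = 0.80198
  C: TP=73, FP=14+4+3+7=28 → 73/101 = 0.72277
  D: TP=63, FP=12+0+10+8=30 → 63/93 = 0.67742
  E: TP=20, FP=8+5+2+2=17 → 20/37 = 0.54054
Weighted-precision = Σ (supportᵢ/N)·precisionᵢ with N=398: (88/398)·0.66667 + (95/398)·0.80198 + (88/398)·0.72277 + (77/398)·0.67742 + (50/398)·0.54054 = 0.6976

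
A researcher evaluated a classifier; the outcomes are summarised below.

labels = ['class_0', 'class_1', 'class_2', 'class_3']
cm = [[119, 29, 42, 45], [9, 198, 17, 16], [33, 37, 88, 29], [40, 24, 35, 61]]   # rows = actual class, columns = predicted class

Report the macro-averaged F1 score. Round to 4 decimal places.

Per-class F1 score (2·TP/(2·TP+FP+FN)):
  class_0: TP=119, FP=9+33+40=82, FN=29+42+45=116 → 238/436 = 0.54587
  class_1: TP=198, FP=29+37+24=90, FN=9+17+16=42 → 396/528 = 0.75000
  class_2: TP=88, FP=42+17+35=94, FN=33+37+29=99 → 176/369 = 0.47696
  class_3: TP=61, FP=45+16+29=90, FN=40+24+35=99 → 122/311 = 0.39228
Macro-F1 score = mean = (0.54587 + 0.75000 + 0.47696 + 0.39228) / 4 = 0.5413

0.5413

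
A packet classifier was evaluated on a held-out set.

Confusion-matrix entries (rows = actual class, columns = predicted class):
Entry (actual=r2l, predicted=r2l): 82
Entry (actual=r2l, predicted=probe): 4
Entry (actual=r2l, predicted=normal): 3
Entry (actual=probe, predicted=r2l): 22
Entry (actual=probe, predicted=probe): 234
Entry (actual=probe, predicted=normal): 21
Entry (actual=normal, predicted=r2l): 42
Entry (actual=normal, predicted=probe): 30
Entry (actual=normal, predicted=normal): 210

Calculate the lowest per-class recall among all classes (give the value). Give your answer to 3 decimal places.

0.745

Per-class recall (TP/(TP+FN)):
  r2l: TP=82, FN=4+3=7 → 82/89 = 0.9213
  probe: TP=234, FN=22+21=43 → 234/277 = 0.8448
  normal: TP=210, FN=42+30=72 → 210/282 = 0.7447
Lowest is class 'normal' with recall = 0.745.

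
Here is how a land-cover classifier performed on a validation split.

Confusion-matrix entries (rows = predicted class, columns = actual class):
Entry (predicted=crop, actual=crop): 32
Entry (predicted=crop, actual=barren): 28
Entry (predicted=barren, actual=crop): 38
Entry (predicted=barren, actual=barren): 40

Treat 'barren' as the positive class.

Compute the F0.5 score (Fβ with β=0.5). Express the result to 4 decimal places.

0.5263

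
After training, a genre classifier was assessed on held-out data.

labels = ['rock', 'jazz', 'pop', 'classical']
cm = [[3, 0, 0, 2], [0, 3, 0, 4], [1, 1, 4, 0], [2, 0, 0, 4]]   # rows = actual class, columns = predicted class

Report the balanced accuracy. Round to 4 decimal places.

0.5905

Balanced accuracy = mean of per-class recall.
  rock: recall = 3/5 = 0.60000
  jazz: recall = 3/7 = 0.42857
  pop: recall = 4/6 = 0.66667
  classical: recall = 4/6 = 0.66667
Mean = (0.60000 + 0.42857 + 0.66667 + 0.66667) / 4 = 0.5905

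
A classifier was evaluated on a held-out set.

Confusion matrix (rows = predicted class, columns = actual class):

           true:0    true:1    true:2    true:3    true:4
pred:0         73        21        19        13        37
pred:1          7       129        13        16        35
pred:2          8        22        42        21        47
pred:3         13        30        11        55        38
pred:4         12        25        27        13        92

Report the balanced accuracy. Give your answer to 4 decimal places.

0.4850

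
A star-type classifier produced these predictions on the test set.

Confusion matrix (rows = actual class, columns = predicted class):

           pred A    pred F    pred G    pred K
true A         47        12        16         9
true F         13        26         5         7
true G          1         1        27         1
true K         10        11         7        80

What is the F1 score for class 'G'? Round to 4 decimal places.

Take TP from the diagonal, FP from the rest of the 'G' prediction marginal, FN from the rest of the 'G' actual marginal.
F1 score = 2·TP/(2·TP+FP+FN).
G: TP=27, FP=16+5+7=28, FN=1+1+1=3 → 54/85 = 0.63529

0.6353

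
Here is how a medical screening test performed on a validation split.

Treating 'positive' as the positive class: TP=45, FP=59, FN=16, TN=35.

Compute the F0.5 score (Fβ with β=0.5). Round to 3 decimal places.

0.472

Fβ = (1+β²)·TP / ((1+β²)·TP + β²·FN + FP), with β²=1/4
= 1.25·45 / (1.25·45 + 0.25·16 + 59) = 0.472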